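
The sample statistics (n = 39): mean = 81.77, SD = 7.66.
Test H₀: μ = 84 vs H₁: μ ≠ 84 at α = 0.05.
One-sample t-test:
H₀: μ = 84
H₁: μ ≠ 84
df = n - 1 = 38
t = (x̄ - μ₀) / (s/√n) = (81.77 - 84) / (7.66/√39) = -1.818
p-value = 0.0769

Since p-value > α = 0.05, we fail to reject H₀.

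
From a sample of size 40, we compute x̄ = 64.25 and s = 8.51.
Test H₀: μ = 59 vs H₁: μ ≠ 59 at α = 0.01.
One-sample t-test:
H₀: μ = 59
H₁: μ ≠ 59
df = n - 1 = 39
t = (x̄ - μ₀) / (s/√n) = (64.25 - 59) / (8.51/√40) = 3.902
p-value = 0.0004

Since p-value < α = 0.01, we reject H₀.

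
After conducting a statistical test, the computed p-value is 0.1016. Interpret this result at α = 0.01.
Since p = 0.1016 > α = 0.01, fail to reject H₀.
There is insufficient evidence to reject the null hypothesis; the result is not statistically significant at the 0.01 level.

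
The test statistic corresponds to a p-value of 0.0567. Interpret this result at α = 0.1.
Since p = 0.0567 < α = 0.1, reject H₀.
There is sufficient evidence to reject the null hypothesis; the result is statistically significant at the 0.1 level.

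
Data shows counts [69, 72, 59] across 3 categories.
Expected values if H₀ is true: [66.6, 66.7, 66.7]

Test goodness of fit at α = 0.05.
Chi-square goodness of fit test:
H₀: observed counts match expected distribution
H₁: observed counts differ from expected distribution
df = k - 1 = 2
χ² = Σ(O - E)²/E
   = (69 - 66.6)²/66.6 + (72 - 66.7)²/66.7 + (59 - 66.7)²/66.7
   = 0.086 + 0.421 + 0.889
   = 1.40
p-value = 0.4974

Since p-value > α = 0.05, we fail to reject H₀.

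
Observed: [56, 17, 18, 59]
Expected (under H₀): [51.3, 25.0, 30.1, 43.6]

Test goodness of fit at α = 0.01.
Chi-square goodness of fit test:
H₀: observed counts match expected distribution
H₁: observed counts differ from expected distribution
df = k - 1 = 3
χ² = Σ(O - E)²/E
   = (56 - 51.3)²/51.3 + (17 - 25.0)²/25.0 + (18 - 30.1)²/30.1 + (59 - 43.6)²/43.6
   = 0.431 + 2.560 + 4.864 + 5.439
   = 13.29
p-value = 0.0040

Since p-value < α = 0.01, we reject H₀.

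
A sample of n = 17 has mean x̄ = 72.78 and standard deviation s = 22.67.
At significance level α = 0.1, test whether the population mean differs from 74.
One-sample t-test:
H₀: μ = 74
H₁: μ ≠ 74
df = n - 1 = 16
t = (x̄ - μ₀) / (s/√n) = (72.78 - 74) / (22.67/√17) = -0.222
p-value = 0.8272

Since p-value > α = 0.1, we fail to reject H₀.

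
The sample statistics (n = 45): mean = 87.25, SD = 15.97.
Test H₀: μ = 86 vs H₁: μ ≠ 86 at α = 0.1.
One-sample t-test:
H₀: μ = 86
H₁: μ ≠ 86
df = n - 1 = 44
t = (x̄ - μ₀) / (s/√n) = (87.25 - 86) / (15.97/√45) = 0.525
p-value = 0.6022

Since p-value > α = 0.1, we fail to reject H₀.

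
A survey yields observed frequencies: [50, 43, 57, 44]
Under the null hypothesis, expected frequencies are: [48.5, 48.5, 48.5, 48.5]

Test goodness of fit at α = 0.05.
Chi-square goodness of fit test:
H₀: observed counts match expected distribution
H₁: observed counts differ from expected distribution
df = k - 1 = 3
χ² = Σ(O - E)²/E
   = (50 - 48.5)²/48.5 + (43 - 48.5)²/48.5 + (57 - 48.5)²/48.5 + (44 - 48.5)²/48.5
   = 0.046 + 0.624 + 1.490 + 0.418
   = 2.58
p-value = 0.4615

Since p-value > α = 0.05, we fail to reject H₀.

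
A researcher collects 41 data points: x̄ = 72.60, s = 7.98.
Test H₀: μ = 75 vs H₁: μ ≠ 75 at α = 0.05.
One-sample t-test:
H₀: μ = 75
H₁: μ ≠ 75
df = n - 1 = 40
t = (x̄ - μ₀) / (s/√n) = (72.60 - 75) / (7.98/√41) = -1.926
p-value = 0.0613

Since p-value > α = 0.05, we fail to reject H₀.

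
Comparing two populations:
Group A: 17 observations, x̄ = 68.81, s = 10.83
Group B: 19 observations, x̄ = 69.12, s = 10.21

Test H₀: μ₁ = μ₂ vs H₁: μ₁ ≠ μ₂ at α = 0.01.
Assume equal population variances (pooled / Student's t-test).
Student's two-sample t-test (equal variances):
H₀: μ₁ = μ₂
H₁: μ₁ ≠ μ₂
df = n₁ + n₂ - 2 = 34
Pooled variance s_p² = [(n₁-1)s₁² + (n₂-1)s₂²] / (n₁ + n₂ - 2) = [(16)(10.83²) + (18)(10.21²)] / 34 = 110.3828
SE = √(s_p²(1/n₁ + 1/n₂)) = √(110.3828 × (1/17 + 1/19)) = 3.5075
t = (x̄₁ - x̄₂) / SE = (68.81 - 69.12) / 3.5075 = -0.31 / 3.5075 = -0.088
p-value = 0.9301

Since p-value > α = 0.01, we fail to reject H₀.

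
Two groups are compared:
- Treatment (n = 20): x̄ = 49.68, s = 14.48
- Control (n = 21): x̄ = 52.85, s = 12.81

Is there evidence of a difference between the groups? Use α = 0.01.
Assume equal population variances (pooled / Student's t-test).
Student's two-sample t-test (equal variances):
H₀: μ₁ = μ₂
H₁: μ₁ ≠ μ₂
df = n₁ + n₂ - 2 = 39
Pooled variance s_p² = [(n₁-1)s₁² + (n₂-1)s₂²] / (n₁ + n₂ - 2) = [(19)(14.48²) + (20)(12.81²)] / 39 = 186.2990
SE = √(s_p²(1/n₁ + 1/n₂)) = √(186.2990 × (1/20 + 1/21)) = 4.2645
t = (x̄₁ - x̄₂) / SE = (49.68 - 52.85) / 4.2645 = -3.17 / 4.2645 = -0.743
p-value = 0.4617

Since p-value > α = 0.01, we fail to reject H₀.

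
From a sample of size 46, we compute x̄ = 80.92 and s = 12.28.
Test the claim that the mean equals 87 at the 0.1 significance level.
One-sample t-test:
H₀: μ = 87
H₁: μ ≠ 87
df = n - 1 = 45
t = (x̄ - μ₀) / (s/√n) = (80.92 - 87) / (12.28/√46) = -3.358
p-value = 0.0016

Since p-value < α = 0.1, we reject H₀.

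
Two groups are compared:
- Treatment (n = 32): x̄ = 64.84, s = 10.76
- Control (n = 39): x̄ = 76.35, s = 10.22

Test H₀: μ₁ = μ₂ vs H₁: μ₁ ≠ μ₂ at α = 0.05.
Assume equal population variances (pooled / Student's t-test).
Student's two-sample t-test (equal variances):
H₀: μ₁ = μ₂
H₁: μ₁ ≠ μ₂
df = n₁ + n₂ - 2 = 69
Pooled variance s_p² = [(n₁-1)s₁² + (n₂-1)s₂²] / (n₁ + n₂ - 2) = [(31)(10.76²) + (38)(10.22²)] / 69 = 109.5383
SE = √(s_p²(1/n₁ + 1/n₂)) = √(109.5383 × (1/32 + 1/39)) = 2.4963
t = (x̄₁ - x̄₂) / SE = (64.84 - 76.35) / 2.4963 = -11.51 / 2.4963 = -4.611
p-value < 0.0001

Since p-value < α = 0.05, we reject H₀.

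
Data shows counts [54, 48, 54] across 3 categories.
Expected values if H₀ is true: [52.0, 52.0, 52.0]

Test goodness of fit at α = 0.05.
Chi-square goodness of fit test:
H₀: observed counts match expected distribution
H₁: observed counts differ from expected distribution
df = k - 1 = 2
χ² = Σ(O - E)²/E
   = (54 - 52.0)²/52.0 + (48 - 52.0)²/52.0 + (54 - 52.0)²/52.0
   = 0.077 + 0.308 + 0.077
   = 0.46
p-value = 0.7939

Since p-value > α = 0.05, we fail to reject H₀.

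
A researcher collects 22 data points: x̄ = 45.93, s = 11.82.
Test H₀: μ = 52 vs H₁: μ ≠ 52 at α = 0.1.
One-sample t-test:
H₀: μ = 52
H₁: μ ≠ 52
df = n - 1 = 21
t = (x̄ - μ₀) / (s/√n) = (45.93 - 52) / (11.82/√22) = -2.409
p-value = 0.0253

Since p-value < α = 0.1, we reject H₀.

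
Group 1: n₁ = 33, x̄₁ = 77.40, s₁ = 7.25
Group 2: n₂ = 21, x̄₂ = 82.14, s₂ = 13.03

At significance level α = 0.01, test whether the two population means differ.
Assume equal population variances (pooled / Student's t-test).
Student's two-sample t-test (equal variances):
H₀: μ₁ = μ₂
H₁: μ₁ ≠ μ₂
df = n₁ + n₂ - 2 = 52
Pooled variance s_p² = [(n₁-1)s₁² + (n₂-1)s₂²] / (n₁ + n₂ - 2) = [(32)(7.25²) + (20)(13.03²)] / 52 = 97.6465
SE = √(s_p²(1/n₁ + 1/n₂)) = √(97.6465 × (1/33 + 1/21)) = 2.7584
t = (x̄₁ - x̄₂) / SE = (77.40 - 82.14) / 2.7584 = -4.74 / 2.7584 = -1.718
p-value = 0.0917

Since p-value > α = 0.01, we fail to reject H₀.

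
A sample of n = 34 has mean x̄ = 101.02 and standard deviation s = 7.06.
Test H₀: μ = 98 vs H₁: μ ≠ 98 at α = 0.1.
One-sample t-test:
H₀: μ = 98
H₁: μ ≠ 98
df = n - 1 = 33
t = (x̄ - μ₀) / (s/√n) = (101.02 - 98) / (7.06/√34) = 2.494
p-value = 0.0178

Since p-value < α = 0.1, we reject H₀.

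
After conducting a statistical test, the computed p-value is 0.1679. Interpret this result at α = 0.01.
Since p = 0.1679 > α = 0.01, fail to reject H₀.
There is insufficient evidence to reject the null hypothesis; the result is not statistically significant at the 0.01 level.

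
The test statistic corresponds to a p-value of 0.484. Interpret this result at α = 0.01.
Since p = 0.484 > α = 0.01, fail to reject H₀.
There is insufficient evidence to reject the null hypothesis; the result is not statistically significant at the 0.01 level.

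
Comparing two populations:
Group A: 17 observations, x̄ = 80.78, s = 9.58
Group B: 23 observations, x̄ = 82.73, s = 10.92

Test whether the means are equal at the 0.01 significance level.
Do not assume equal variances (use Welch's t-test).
Welch's two-sample t-test:
H₀: μ₁ = μ₂
H₁: μ₁ ≠ μ₂
s₁²/n₁ = 9.58²/17 = 5.3986,  s₂²/n₂ = 10.92²/23 = 5.1846
SE = √(s₁²/n₁ + s₂²/n₂) = √(5.3986 + 5.1846) = 3.2532
df (Welch-Satterthwaite) = (s₁²/n₁ + s₂²/n₂)² / [(s₁²/n₁)²/(n₁-1) + (s₂²/n₂)²/(n₂-1)] ≈ 36.80
t = (x̄₁ - x̄₂) / SE = (80.78 - 82.73) / 3.2532 = -1.95 / 3.2532 = -0.599
p-value = 0.5526

Since p-value > α = 0.01, we fail to reject H₀.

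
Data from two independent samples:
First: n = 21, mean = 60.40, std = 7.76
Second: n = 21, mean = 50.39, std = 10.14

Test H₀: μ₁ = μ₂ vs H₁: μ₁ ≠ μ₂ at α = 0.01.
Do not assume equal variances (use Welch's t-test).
Welch's two-sample t-test:
H₀: μ₁ = μ₂
H₁: μ₁ ≠ μ₂
s₁²/n₁ = 7.76²/21 = 2.8675,  s₂²/n₂ = 10.14²/21 = 4.8962
SE = √(s₁²/n₁ + s₂²/n₂) = √(2.8675 + 4.8962) = 2.7863
df (Welch-Satterthwaite) = (s₁²/n₁ + s₂²/n₂)² / [(s₁²/n₁)²/(n₁-1) + (s₂²/n₂)²/(n₂-1)] ≈ 37.44
t = (x̄₁ - x̄₂) / SE = (60.40 - 50.39) / 2.7863 = 10.01 / 2.7863 = 3.593
p-value = 0.0009

Since p-value < α = 0.01, we reject H₀.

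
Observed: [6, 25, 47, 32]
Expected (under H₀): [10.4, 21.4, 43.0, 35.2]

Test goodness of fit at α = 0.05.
Chi-square goodness of fit test:
H₀: observed counts match expected distribution
H₁: observed counts differ from expected distribution
df = k - 1 = 3
χ² = Σ(O - E)²/E
   = (6 - 10.4)²/10.4 + (25 - 21.4)²/21.4 + (47 - 43.0)²/43.0 + (32 - 35.2)²/35.2
   = 1.862 + 0.606 + 0.372 + 0.291
   = 3.13
p-value = 0.3720

Since p-value > α = 0.05, we fail to reject H₀.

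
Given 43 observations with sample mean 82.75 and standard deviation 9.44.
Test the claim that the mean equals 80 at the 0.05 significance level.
One-sample t-test:
H₀: μ = 80
H₁: μ ≠ 80
df = n - 1 = 42
t = (x̄ - μ₀) / (s/√n) = (82.75 - 80) / (9.44/√43) = 1.910
p-value = 0.0629

Since p-value > α = 0.05, we fail to reject H₀.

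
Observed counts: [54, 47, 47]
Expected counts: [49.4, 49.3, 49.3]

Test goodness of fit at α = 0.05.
Chi-square goodness of fit test:
H₀: observed counts match expected distribution
H₁: observed counts differ from expected distribution
df = k - 1 = 2
χ² = Σ(O - E)²/E
   = (54 - 49.4)²/49.4 + (47 - 49.3)²/49.3 + (47 - 49.3)²/49.3
   = 0.428 + 0.107 + 0.107
   = 0.64
p-value = 0.7251

Since p-value > α = 0.05, we fail to reject H₀.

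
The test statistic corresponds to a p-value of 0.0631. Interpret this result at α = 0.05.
Since p = 0.0631 > α = 0.05, fail to reject H₀.
There is insufficient evidence to reject the null hypothesis; the result is not statistically significant at the 0.05 level.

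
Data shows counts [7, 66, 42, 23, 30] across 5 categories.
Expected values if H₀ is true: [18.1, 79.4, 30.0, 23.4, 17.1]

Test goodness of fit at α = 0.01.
Chi-square goodness of fit test:
H₀: observed counts match expected distribution
H₁: observed counts differ from expected distribution
df = k - 1 = 4
χ² = Σ(O - E)²/E
   = (7 - 18.1)²/18.1 + (66 - 79.4)²/79.4 + (42 - 30.0)²/30.0 + (23 - 23.4)²/23.4 + (30 - 17.1)²/17.1
   = 6.807 + 2.261 + 4.800 + 0.007 + 9.732
   = 23.61
p-value = 0.0001

Since p-value < α = 0.01, we reject H₀.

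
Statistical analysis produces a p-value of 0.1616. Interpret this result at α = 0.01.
Since p = 0.1616 > α = 0.01, fail to reject H₀.
There is insufficient evidence to reject the null hypothesis; the result is not statistically significant at the 0.01 level.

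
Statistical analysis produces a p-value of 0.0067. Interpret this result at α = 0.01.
Since p = 0.0067 < α = 0.01, reject H₀.
There is sufficient evidence to reject the null hypothesis; the result is statistically significant at the 0.01 level.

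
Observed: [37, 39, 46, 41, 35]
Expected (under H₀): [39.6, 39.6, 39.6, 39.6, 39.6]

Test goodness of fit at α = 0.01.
Chi-square goodness of fit test:
H₀: observed counts match expected distribution
H₁: observed counts differ from expected distribution
df = k - 1 = 4
χ² = Σ(O - E)²/E
   = (37 - 39.6)²/39.6 + (39 - 39.6)²/39.6 + (46 - 39.6)²/39.6 + (41 - 39.6)²/39.6 + (35 - 39.6)²/39.6
   = 0.171 + 0.009 + 1.034 + 0.049 + 0.534
   = 1.80
p-value = 0.7729

Since p-value > α = 0.01, we fail to reject H₀.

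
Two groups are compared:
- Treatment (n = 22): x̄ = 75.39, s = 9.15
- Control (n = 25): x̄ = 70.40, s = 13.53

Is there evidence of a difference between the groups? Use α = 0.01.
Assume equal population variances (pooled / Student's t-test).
Student's two-sample t-test (equal variances):
H₀: μ₁ = μ₂
H₁: μ₁ ≠ μ₂
df = n₁ + n₂ - 2 = 45
Pooled variance s_p² = [(n₁-1)s₁² + (n₂-1)s₂²] / (n₁ + n₂ - 2) = [(21)(9.15²) + (24)(13.53²)] / 45 = 136.7030
SE = √(s_p²(1/n₁ + 1/n₂)) = √(136.7030 × (1/22 + 1/25)) = 3.4179
t = (x̄₁ - x̄₂) / SE = (75.39 - 70.40) / 3.4179 = 4.99 / 3.4179 = 1.460
p-value = 0.1512

Since p-value > α = 0.01, we fail to reject H₀.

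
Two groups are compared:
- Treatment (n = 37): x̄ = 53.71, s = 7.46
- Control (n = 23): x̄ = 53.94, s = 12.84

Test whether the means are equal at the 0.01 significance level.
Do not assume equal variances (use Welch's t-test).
Welch's two-sample t-test:
H₀: μ₁ = μ₂
H₁: μ₁ ≠ μ₂
s₁²/n₁ = 7.46²/37 = 1.5041,  s₂²/n₂ = 12.84²/23 = 7.1681
SE = √(s₁²/n₁ + s₂²/n₂) = √(1.5041 + 7.1681) = 2.9449
df (Welch-Satterthwaite) = (s₁²/n₁ + s₂²/n₂)² / [(s₁²/n₁)²/(n₁-1) + (s₂²/n₂)²/(n₂-1)] ≈ 31.36
t = (x̄₁ - x̄₂) / SE = (53.71 - 53.94) / 2.9449 = -0.23 / 2.9449 = -0.078
p-value = 0.9382

Since p-value > α = 0.01, we fail to reject H₀.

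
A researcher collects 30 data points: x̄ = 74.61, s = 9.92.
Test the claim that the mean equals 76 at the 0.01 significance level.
One-sample t-test:
H₀: μ = 76
H₁: μ ≠ 76
df = n - 1 = 29
t = (x̄ - μ₀) / (s/√n) = (74.61 - 76) / (9.92/√30) = -0.767
p-value = 0.4490

Since p-value > α = 0.01, we fail to reject H₀.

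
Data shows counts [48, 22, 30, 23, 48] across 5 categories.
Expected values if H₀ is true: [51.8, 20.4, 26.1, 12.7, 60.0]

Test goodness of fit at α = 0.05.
Chi-square goodness of fit test:
H₀: observed counts match expected distribution
H₁: observed counts differ from expected distribution
df = k - 1 = 4
χ² = Σ(O - E)²/E
   = (48 - 51.8)²/51.8 + (22 - 20.4)²/20.4 + (30 - 26.1)²/26.1 + (23 - 12.7)²/12.7 + (48 - 60.0)²/60.0
   = 0.279 + 0.125 + 0.583 + 8.354 + 2.400
   = 11.74
p-value = 0.0194

Since p-value < α = 0.05, we reject H₀.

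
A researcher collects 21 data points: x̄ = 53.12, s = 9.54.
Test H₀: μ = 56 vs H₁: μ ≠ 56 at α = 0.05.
One-sample t-test:
H₀: μ = 56
H₁: μ ≠ 56
df = n - 1 = 20
t = (x̄ - μ₀) / (s/√n) = (53.12 - 56) / (9.54/√21) = -1.383
p-value = 0.1818

Since p-value > α = 0.05, we fail to reject H₀.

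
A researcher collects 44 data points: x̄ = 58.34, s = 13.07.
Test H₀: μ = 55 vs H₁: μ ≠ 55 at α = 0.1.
One-sample t-test:
H₀: μ = 55
H₁: μ ≠ 55
df = n - 1 = 43
t = (x̄ - μ₀) / (s/√n) = (58.34 - 55) / (13.07/√44) = 1.695
p-value = 0.0973

Since p-value < α = 0.1, we reject H₀.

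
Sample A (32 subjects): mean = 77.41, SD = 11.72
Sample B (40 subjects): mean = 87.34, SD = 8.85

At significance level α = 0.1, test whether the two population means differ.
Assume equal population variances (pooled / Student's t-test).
Student's two-sample t-test (equal variances):
H₀: μ₁ = μ₂
H₁: μ₁ ≠ μ₂
df = n₁ + n₂ - 2 = 70
Pooled variance s_p² = [(n₁-1)s₁² + (n₂-1)s₂²] / (n₁ + n₂ - 2) = [(31)(11.72²) + (39)(8.85²)] / 70 = 104.4670
SE = √(s_p²(1/n₁ + 1/n₂)) = √(104.4670 × (1/32 + 1/40)) = 2.4241
t = (x̄₁ - x̄₂) / SE = (77.41 - 87.34) / 2.4241 = -9.93 / 2.4241 = -4.096
p-value = 0.0001

Since p-value < α = 0.1, we reject H₀.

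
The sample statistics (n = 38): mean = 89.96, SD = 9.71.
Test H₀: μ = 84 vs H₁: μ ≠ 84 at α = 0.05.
One-sample t-test:
H₀: μ = 84
H₁: μ ≠ 84
df = n - 1 = 37
t = (x̄ - μ₀) / (s/√n) = (89.96 - 84) / (9.71/√38) = 3.784
p-value = 0.0005

Since p-value < α = 0.05, we reject H₀.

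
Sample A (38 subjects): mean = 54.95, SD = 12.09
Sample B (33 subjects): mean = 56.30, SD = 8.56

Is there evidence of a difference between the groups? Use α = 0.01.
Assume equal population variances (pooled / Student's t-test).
Student's two-sample t-test (equal variances):
H₀: μ₁ = μ₂
H₁: μ₁ ≠ μ₂
df = n₁ + n₂ - 2 = 69
Pooled variance s_p² = [(n₁-1)s₁² + (n₂-1)s₂²] / (n₁ + n₂ - 2) = [(37)(12.09²) + (32)(8.56²)] / 69 = 112.3620
SE = √(s_p²(1/n₁ + 1/n₂)) = √(112.3620 × (1/38 + 1/33)) = 2.5223
t = (x̄₁ - x̄₂) / SE = (54.95 - 56.30) / 2.5223 = -1.35 / 2.5223 = -0.535
p-value = 0.5942

Since p-value > α = 0.01, we fail to reject H₀.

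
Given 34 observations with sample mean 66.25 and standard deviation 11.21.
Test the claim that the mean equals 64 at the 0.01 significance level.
One-sample t-test:
H₀: μ = 64
H₁: μ ≠ 64
df = n - 1 = 33
t = (x̄ - μ₀) / (s/√n) = (66.25 - 64) / (11.21/√34) = 1.170
p-value = 0.2502

Since p-value > α = 0.01, we fail to reject H₀.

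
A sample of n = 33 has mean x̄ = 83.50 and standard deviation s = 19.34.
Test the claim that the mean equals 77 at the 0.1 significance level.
One-sample t-test:
H₀: μ = 77
H₁: μ ≠ 77
df = n - 1 = 32
t = (x̄ - μ₀) / (s/√n) = (83.50 - 77) / (19.34/√33) = 1.931
p-value = 0.0624

Since p-value < α = 0.1, we reject H₀.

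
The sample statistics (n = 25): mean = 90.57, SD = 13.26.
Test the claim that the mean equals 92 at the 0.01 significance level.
One-sample t-test:
H₀: μ = 92
H₁: μ ≠ 92
df = n - 1 = 24
t = (x̄ - μ₀) / (s/√n) = (90.57 - 92) / (13.26/√25) = -0.539
p-value = 0.5947

Since p-value > α = 0.01, we fail to reject H₀.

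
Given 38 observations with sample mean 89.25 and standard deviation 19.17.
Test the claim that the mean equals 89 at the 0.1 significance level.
One-sample t-test:
H₀: μ = 89
H₁: μ ≠ 89
df = n - 1 = 37
t = (x̄ - μ₀) / (s/√n) = (89.25 - 89) / (19.17/√38) = 0.080
p-value = 0.9364

Since p-value > α = 0.1, we fail to reject H₀.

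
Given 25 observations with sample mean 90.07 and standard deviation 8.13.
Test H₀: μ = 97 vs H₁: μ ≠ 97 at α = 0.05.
One-sample t-test:
H₀: μ = 97
H₁: μ ≠ 97
df = n - 1 = 24
t = (x̄ - μ₀) / (s/√n) = (90.07 - 97) / (8.13/√25) = -4.262
p-value = 0.0003

Since p-value < α = 0.05, we reject H₀.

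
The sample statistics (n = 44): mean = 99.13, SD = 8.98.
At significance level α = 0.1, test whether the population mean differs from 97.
One-sample t-test:
H₀: μ = 97
H₁: μ ≠ 97
df = n - 1 = 43
t = (x̄ - μ₀) / (s/√n) = (99.13 - 97) / (8.98/√44) = 1.573
p-value = 0.1230

Since p-value > α = 0.1, we fail to reject H₀.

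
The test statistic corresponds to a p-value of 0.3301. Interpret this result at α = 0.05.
Since p = 0.3301 > α = 0.05, fail to reject H₀.
There is insufficient evidence to reject the null hypothesis; the result is not statistically significant at the 0.05 level.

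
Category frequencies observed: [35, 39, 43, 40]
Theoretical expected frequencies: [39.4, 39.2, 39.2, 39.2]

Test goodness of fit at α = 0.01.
Chi-square goodness of fit test:
H₀: observed counts match expected distribution
H₁: observed counts differ from expected distribution
df = k - 1 = 3
χ² = Σ(O - E)²/E
   = (35 - 39.4)²/39.4 + (39 - 39.2)²/39.2 + (43 - 39.2)²/39.2 + (40 - 39.2)²/39.2
   = 0.491 + 0.001 + 0.368 + 0.016
   = 0.88
p-value = 0.8310

Since p-value > α = 0.01, we fail to reject H₀.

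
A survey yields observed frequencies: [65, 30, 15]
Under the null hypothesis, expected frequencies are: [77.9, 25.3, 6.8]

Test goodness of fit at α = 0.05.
Chi-square goodness of fit test:
H₀: observed counts match expected distribution
H₁: observed counts differ from expected distribution
df = k - 1 = 2
χ² = Σ(O - E)²/E
   = (65 - 77.9)²/77.9 + (30 - 25.3)²/25.3 + (15 - 6.8)²/6.8
   = 2.136 + 0.873 + 9.888
   = 12.90
p-value = 0.0016

Since p-value < α = 0.05, we reject H₀.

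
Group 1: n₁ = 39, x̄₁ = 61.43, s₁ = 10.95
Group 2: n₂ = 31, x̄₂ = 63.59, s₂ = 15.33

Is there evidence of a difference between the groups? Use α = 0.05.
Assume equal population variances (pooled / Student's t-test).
Student's two-sample t-test (equal variances):
H₀: μ₁ = μ₂
H₁: μ₁ ≠ μ₂
df = n₁ + n₂ - 2 = 68
Pooled variance s_p² = [(n₁-1)s₁² + (n₂-1)s₂²] / (n₁ + n₂ - 2) = [(38)(10.95²) + (30)(15.33²)] / 68 = 170.6847
SE = √(s_p²(1/n₁ + 1/n₂)) = √(170.6847 × (1/39 + 1/31)) = 3.1436
t = (x̄₁ - x̄₂) / SE = (61.43 - 63.59) / 3.1436 = -2.16 / 3.1436 = -0.687
p-value = 0.4944

Since p-value > α = 0.05, we fail to reject H₀.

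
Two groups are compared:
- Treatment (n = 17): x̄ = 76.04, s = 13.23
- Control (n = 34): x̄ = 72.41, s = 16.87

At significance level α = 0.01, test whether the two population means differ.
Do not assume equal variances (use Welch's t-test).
Welch's two-sample t-test:
H₀: μ₁ = μ₂
H₁: μ₁ ≠ μ₂
s₁²/n₁ = 13.23²/17 = 10.2961,  s₂²/n₂ = 16.87²/34 = 8.3705
SE = √(s₁²/n₁ + s₂²/n₂) = √(10.2961 + 8.3705) = 4.3205
df (Welch-Satterthwaite) = (s₁²/n₁ + s₂²/n₂)² / [(s₁²/n₁)²/(n₁-1) + (s₂²/n₂)²/(n₂-1)] ≈ 39.83
t = (x̄₁ - x̄₂) / SE = (76.04 - 72.41) / 4.3205 = 3.63 / 4.3205 = 0.840
p-value = 0.4058

Since p-value > α = 0.01, we fail to reject H₀.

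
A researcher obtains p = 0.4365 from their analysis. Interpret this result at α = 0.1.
Since p = 0.4365 > α = 0.1, fail to reject H₀.
There is insufficient evidence to reject the null hypothesis; the result is not statistically significant at the 0.1 level.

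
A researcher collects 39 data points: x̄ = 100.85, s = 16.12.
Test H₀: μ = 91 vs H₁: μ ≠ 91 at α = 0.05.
One-sample t-test:
H₀: μ = 91
H₁: μ ≠ 91
df = n - 1 = 38
t = (x̄ - μ₀) / (s/√n) = (100.85 - 91) / (16.12/√39) = 3.816
p-value = 0.0005

Since p-value < α = 0.05, we reject H₀.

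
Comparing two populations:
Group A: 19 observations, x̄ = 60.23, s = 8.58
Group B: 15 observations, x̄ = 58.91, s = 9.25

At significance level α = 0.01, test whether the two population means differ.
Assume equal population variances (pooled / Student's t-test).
Student's two-sample t-test (equal variances):
H₀: μ₁ = μ₂
H₁: μ₁ ≠ μ₂
df = n₁ + n₂ - 2 = 32
Pooled variance s_p² = [(n₁-1)s₁² + (n₂-1)s₂²] / (n₁ + n₂ - 2) = [(18)(8.58²) + (14)(9.25²)] / 32 = 78.8428
SE = √(s_p²(1/n₁ + 1/n₂)) = √(78.8428 × (1/19 + 1/15)) = 3.0669
t = (x̄₁ - x̄₂) / SE = (60.23 - 58.91) / 3.0669 = 1.32 / 3.0669 = 0.430
p-value = 0.6698

Since p-value > α = 0.01, we fail to reject H₀.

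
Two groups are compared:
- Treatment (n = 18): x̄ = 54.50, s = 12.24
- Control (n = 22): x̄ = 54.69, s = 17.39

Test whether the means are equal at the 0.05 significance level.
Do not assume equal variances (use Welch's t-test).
Welch's two-sample t-test:
H₀: μ₁ = μ₂
H₁: μ₁ ≠ μ₂
s₁²/n₁ = 12.24²/18 = 8.3232,  s₂²/n₂ = 17.39²/22 = 13.7460
SE = √(s₁²/n₁ + s₂²/n₂) = √(8.3232 + 13.7460) = 4.6978
df (Welch-Satterthwaite) = (s₁²/n₁ + s₂²/n₂)² / [(s₁²/n₁)²/(n₁-1) + (s₂²/n₂)²/(n₂-1)] ≈ 37.26
t = (x̄₁ - x̄₂) / SE = (54.50 - 54.69) / 4.6978 = -0.19 / 4.6978 = -0.040
p-value = 0.9680

Since p-value > α = 0.05, we fail to reject H₀.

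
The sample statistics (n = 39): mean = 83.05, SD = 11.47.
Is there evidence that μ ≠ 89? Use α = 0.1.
One-sample t-test:
H₀: μ = 89
H₁: μ ≠ 89
df = n - 1 = 38
t = (x̄ - μ₀) / (s/√n) = (83.05 - 89) / (11.47/√39) = -3.240
p-value = 0.0025

Since p-value < α = 0.1, we reject H₀.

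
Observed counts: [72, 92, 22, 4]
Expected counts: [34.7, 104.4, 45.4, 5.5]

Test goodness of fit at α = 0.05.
Chi-square goodness of fit test:
H₀: observed counts match expected distribution
H₁: observed counts differ from expected distribution
df = k - 1 = 3
χ² = Σ(O - E)²/E
   = (72 - 34.7)²/34.7 + (92 - 104.4)²/104.4 + (22 - 45.4)²/45.4 + (4 - 5.5)²/5.5
   = 40.095 + 1.473 + 12.061 + 0.409
   = 54.04
p-value < 0.0001

Since p-value < α = 0.05, we reject H₀.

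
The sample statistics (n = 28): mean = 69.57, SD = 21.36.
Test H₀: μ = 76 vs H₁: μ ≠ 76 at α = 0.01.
One-sample t-test:
H₀: μ = 76
H₁: μ ≠ 76
df = n - 1 = 27
t = (x̄ - μ₀) / (s/√n) = (69.57 - 76) / (21.36/√28) = -1.593
p-value = 0.1228

Since p-value > α = 0.01, we fail to reject H₀.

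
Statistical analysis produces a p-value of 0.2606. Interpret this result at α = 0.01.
Since p = 0.2606 > α = 0.01, fail to reject H₀.
There is insufficient evidence to reject the null hypothesis; the result is not statistically significant at the 0.01 level.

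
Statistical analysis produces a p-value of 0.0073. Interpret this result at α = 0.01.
Since p = 0.0073 < α = 0.01, reject H₀.
There is sufficient evidence to reject the null hypothesis; the result is statistically significant at the 0.01 level.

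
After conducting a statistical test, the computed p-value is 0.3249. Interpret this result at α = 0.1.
Since p = 0.3249 > α = 0.1, fail to reject H₀.
There is insufficient evidence to reject the null hypothesis; the result is not statistically significant at the 0.1 level.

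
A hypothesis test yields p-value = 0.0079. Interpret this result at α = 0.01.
Since p = 0.0079 < α = 0.01, reject H₀.
There is sufficient evidence to reject the null hypothesis; the result is statistically significant at the 0.01 level.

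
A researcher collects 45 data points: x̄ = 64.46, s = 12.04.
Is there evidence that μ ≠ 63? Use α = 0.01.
One-sample t-test:
H₀: μ = 63
H₁: μ ≠ 63
df = n - 1 = 44
t = (x̄ - μ₀) / (s/√n) = (64.46 - 63) / (12.04/√45) = 0.813
p-value = 0.4203

Since p-value > α = 0.01, we fail to reject H₀.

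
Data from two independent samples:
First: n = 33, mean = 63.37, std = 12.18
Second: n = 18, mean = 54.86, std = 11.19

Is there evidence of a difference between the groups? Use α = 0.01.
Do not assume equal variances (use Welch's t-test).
Welch's two-sample t-test:
H₀: μ₁ = μ₂
H₁: μ₁ ≠ μ₂
s₁²/n₁ = 12.18²/33 = 4.4955,  s₂²/n₂ = 11.19²/18 = 6.9564
SE = √(s₁²/n₁ + s₂²/n₂) = √(4.4955 + 6.9564) = 3.3841
df (Welch-Satterthwaite) = (s₁²/n₁ + s₂²/n₂)² / [(s₁²/n₁)²/(n₁-1) + (s₂²/n₂)²/(n₂-1)] ≈ 37.71
t = (x̄₁ - x̄₂) / SE = (63.37 - 54.86) / 3.3841 = 8.51 / 3.3841 = 2.515
p-value = 0.0163

Since p-value > α = 0.01, we fail to reject H₀.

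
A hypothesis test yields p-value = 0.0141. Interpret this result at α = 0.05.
Since p = 0.0141 < α = 0.05, reject H₀.
There is sufficient evidence to reject the null hypothesis; the result is statistically significant at the 0.05 level.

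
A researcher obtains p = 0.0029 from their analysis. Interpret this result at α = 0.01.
Since p = 0.0029 < α = 0.01, reject H₀.
There is sufficient evidence to reject the null hypothesis; the result is statistically significant at the 0.01 level.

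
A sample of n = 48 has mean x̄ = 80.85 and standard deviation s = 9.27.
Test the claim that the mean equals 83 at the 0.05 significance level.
One-sample t-test:
H₀: μ = 83
H₁: μ ≠ 83
df = n - 1 = 47
t = (x̄ - μ₀) / (s/√n) = (80.85 - 83) / (9.27/√48) = -1.607
p-value = 0.1148

Since p-value > α = 0.05, we fail to reject H₀.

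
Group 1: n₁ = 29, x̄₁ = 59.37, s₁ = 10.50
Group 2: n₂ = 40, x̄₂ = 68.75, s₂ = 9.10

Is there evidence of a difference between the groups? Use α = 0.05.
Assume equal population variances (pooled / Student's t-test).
Student's two-sample t-test (equal variances):
H₀: μ₁ = μ₂
H₁: μ₁ ≠ μ₂
df = n₁ + n₂ - 2 = 67
Pooled variance s_p² = [(n₁-1)s₁² + (n₂-1)s₂²] / (n₁ + n₂ - 2) = [(28)(10.50²) + (39)(9.10²)] / 67 = 94.2775
SE = √(s_p²(1/n₁ + 1/n₂)) = √(94.2775 × (1/29 + 1/40)) = 2.3681
t = (x̄₁ - x̄₂) / SE = (59.37 - 68.75) / 2.3681 = -9.38 / 2.3681 = -3.961
p-value = 0.0002

Since p-value < α = 0.05, we reject H₀.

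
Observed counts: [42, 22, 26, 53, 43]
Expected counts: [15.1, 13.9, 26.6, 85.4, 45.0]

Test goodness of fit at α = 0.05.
Chi-square goodness of fit test:
H₀: observed counts match expected distribution
H₁: observed counts differ from expected distribution
df = k - 1 = 4
χ² = Σ(O - E)²/E
   = (42 - 15.1)²/15.1 + (22 - 13.9)²/13.9 + (26 - 26.6)²/26.6 + (53 - 85.4)²/85.4 + (43 - 45.0)²/45.0
   = 47.921 + 4.720 + 0.014 + 12.292 + 0.089
   = 65.04
p-value < 0.0001

Since p-value < α = 0.05, we reject H₀.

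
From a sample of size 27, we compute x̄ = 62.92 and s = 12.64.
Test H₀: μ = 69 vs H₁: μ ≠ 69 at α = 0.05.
One-sample t-test:
H₀: μ = 69
H₁: μ ≠ 69
df = n - 1 = 26
t = (x̄ - μ₀) / (s/√n) = (62.92 - 69) / (12.64/√27) = -2.499
p-value = 0.0191

Since p-value < α = 0.05, we reject H₀.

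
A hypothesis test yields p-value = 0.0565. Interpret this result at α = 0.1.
Since p = 0.0565 < α = 0.1, reject H₀.
There is sufficient evidence to reject the null hypothesis; the result is statistically significant at the 0.1 level.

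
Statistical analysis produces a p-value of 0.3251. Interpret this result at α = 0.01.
Since p = 0.3251 > α = 0.01, fail to reject H₀.
There is insufficient evidence to reject the null hypothesis; the result is not statistically significant at the 0.01 level.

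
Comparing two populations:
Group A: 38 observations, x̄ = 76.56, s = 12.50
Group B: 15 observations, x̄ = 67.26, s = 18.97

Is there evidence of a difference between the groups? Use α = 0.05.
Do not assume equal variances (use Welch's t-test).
Welch's two-sample t-test:
H₀: μ₁ = μ₂
H₁: μ₁ ≠ μ₂
s₁²/n₁ = 12.50²/38 = 4.1118,  s₂²/n₂ = 18.97²/15 = 23.9907
SE = √(s₁²/n₁ + s₂²/n₂) = √(4.1118 + 23.9907) = 5.3012
df (Welch-Satterthwaite) = (s₁²/n₁ + s₂²/n₂)² / [(s₁²/n₁)²/(n₁-1) + (s₂²/n₂)²/(n₂-1)] ≈ 19.00
t = (x̄₁ - x̄₂) / SE = (76.56 - 67.26) / 5.3012 = 9.30 / 5.3012 = 1.754
p-value = 0.0955

Since p-value > α = 0.05, we fail to reject H₀.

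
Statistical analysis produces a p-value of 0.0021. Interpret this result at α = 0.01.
Since p = 0.0021 < α = 0.01, reject H₀.
There is sufficient evidence to reject the null hypothesis; the result is statistically significant at the 0.01 level.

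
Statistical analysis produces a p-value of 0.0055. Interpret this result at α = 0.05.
Since p = 0.0055 < α = 0.05, reject H₀.
There is sufficient evidence to reject the null hypothesis; the result is statistically significant at the 0.05 level.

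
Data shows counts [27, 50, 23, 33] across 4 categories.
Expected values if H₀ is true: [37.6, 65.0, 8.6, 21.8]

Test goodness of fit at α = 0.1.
Chi-square goodness of fit test:
H₀: observed counts match expected distribution
H₁: observed counts differ from expected distribution
df = k - 1 = 3
χ² = Σ(O - E)²/E
   = (27 - 37.6)²/37.6 + (50 - 65.0)²/65.0 + (23 - 8.6)²/8.6 + (33 - 21.8)²/21.8
   = 2.988 + 3.462 + 24.112 + 5.754
   = 36.32
p-value < 0.0001

Since p-value < α = 0.1, we reject H₀.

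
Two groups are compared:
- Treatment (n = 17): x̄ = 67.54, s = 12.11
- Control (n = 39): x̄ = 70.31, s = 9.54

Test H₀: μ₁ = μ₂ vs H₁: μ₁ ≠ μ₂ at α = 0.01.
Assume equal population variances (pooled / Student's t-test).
Student's two-sample t-test (equal variances):
H₀: μ₁ = μ₂
H₁: μ₁ ≠ μ₂
df = n₁ + n₂ - 2 = 54
Pooled variance s_p² = [(n₁-1)s₁² + (n₂-1)s₂²] / (n₁ + n₂ - 2) = [(16)(12.11²) + (38)(9.54²)] / 54 = 107.4977
SE = √(s_p²(1/n₁ + 1/n₂)) = √(107.4977 × (1/17 + 1/39)) = 3.0133
t = (x̄₁ - x̄₂) / SE = (67.54 - 70.31) / 3.0133 = -2.77 / 3.0133 = -0.919
p-value = 0.3620

Since p-value > α = 0.01, we fail to reject H₀.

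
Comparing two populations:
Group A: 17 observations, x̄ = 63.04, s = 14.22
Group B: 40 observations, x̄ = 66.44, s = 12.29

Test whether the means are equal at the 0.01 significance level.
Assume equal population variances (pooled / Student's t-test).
Student's two-sample t-test (equal variances):
H₀: μ₁ = μ₂
H₁: μ₁ ≠ μ₂
df = n₁ + n₂ - 2 = 55
Pooled variance s_p² = [(n₁-1)s₁² + (n₂-1)s₂²] / (n₁ + n₂ - 2) = [(16)(14.22²) + (39)(12.29²)] / 55 = 165.9283
SE = √(s_p²(1/n₁ + 1/n₂)) = √(165.9283 × (1/17 + 1/40)) = 3.7294
t = (x̄₁ - x̄₂) / SE = (63.04 - 66.44) / 3.7294 = -3.40 / 3.7294 = -0.912
p-value = 0.3659

Since p-value > α = 0.01, we fail to reject H₀.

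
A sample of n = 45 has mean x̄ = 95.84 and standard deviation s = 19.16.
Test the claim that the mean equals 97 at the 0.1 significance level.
One-sample t-test:
H₀: μ = 97
H₁: μ ≠ 97
df = n - 1 = 44
t = (x̄ - μ₀) / (s/√n) = (95.84 - 97) / (19.16/√45) = -0.406
p-value = 0.6866

Since p-value > α = 0.1, we fail to reject H₀.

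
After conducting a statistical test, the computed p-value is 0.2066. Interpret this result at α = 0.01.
Since p = 0.2066 > α = 0.01, fail to reject H₀.
There is insufficient evidence to reject the null hypothesis; the result is not statistically significant at the 0.01 level.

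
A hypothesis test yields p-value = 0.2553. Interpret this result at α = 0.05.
Since p = 0.2553 > α = 0.05, fail to reject H₀.
There is insufficient evidence to reject the null hypothesis; the result is not statistically significant at the 0.05 level.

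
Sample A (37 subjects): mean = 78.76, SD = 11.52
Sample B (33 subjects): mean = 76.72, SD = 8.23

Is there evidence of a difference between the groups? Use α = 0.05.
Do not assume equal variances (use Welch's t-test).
Welch's two-sample t-test:
H₀: μ₁ = μ₂
H₁: μ₁ ≠ μ₂
s₁²/n₁ = 11.52²/37 = 3.5868,  s₂²/n₂ = 8.23²/33 = 2.0525
SE = √(s₁²/n₁ + s₂²/n₂) = √(3.5868 + 2.0525) = 2.3747
df (Welch-Satterthwaite) = (s₁²/n₁ + s₂²/n₂)² / [(s₁²/n₁)²/(n₁-1) + (s₂²/n₂)²/(n₂-1)] ≈ 65.03
t = (x̄₁ - x̄₂) / SE = (78.76 - 76.72) / 2.3747 = 2.04 / 2.3747 = 0.859
p-value = 0.3935

Since p-value > α = 0.05, we fail to reject H₀.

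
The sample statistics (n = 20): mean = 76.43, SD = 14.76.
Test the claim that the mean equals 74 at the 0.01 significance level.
One-sample t-test:
H₀: μ = 74
H₁: μ ≠ 74
df = n - 1 = 19
t = (x̄ - μ₀) / (s/√n) = (76.43 - 74) / (14.76/√20) = 0.736
p-value = 0.4706

Since p-value > α = 0.01, we fail to reject H₀.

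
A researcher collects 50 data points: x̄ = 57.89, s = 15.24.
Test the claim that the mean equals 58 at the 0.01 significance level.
One-sample t-test:
H₀: μ = 58
H₁: μ ≠ 58
df = n - 1 = 49
t = (x̄ - μ₀) / (s/√n) = (57.89 - 58) / (15.24/√50) = -0.051
p-value = 0.9595

Since p-value > α = 0.01, we fail to reject H₀.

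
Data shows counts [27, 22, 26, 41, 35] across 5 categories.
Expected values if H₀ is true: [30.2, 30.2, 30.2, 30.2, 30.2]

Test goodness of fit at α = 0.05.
Chi-square goodness of fit test:
H₀: observed counts match expected distribution
H₁: observed counts differ from expected distribution
df = k - 1 = 4
χ² = Σ(O - E)²/E
   = (27 - 30.2)²/30.2 + (22 - 30.2)²/30.2 + (26 - 30.2)²/30.2 + (41 - 30.2)²/30.2 + (35 - 30.2)²/30.2
   = 0.339 + 2.226 + 0.584 + 3.862 + 0.763
   = 7.77
p-value = 0.1002

Since p-value > α = 0.05, we fail to reject H₀.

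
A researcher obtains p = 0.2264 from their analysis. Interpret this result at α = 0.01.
Since p = 0.2264 > α = 0.01, fail to reject H₀.
There is insufficient evidence to reject the null hypothesis; the result is not statistically significant at the 0.01 level.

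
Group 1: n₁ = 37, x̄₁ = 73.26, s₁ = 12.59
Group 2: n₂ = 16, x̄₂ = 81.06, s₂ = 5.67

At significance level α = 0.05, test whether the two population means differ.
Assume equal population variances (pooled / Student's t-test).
Student's two-sample t-test (equal variances):
H₀: μ₁ = μ₂
H₁: μ₁ ≠ μ₂
df = n₁ + n₂ - 2 = 51
Pooled variance s_p² = [(n₁-1)s₁² + (n₂-1)s₂²] / (n₁ + n₂ - 2) = [(36)(12.59²) + (15)(5.67²)] / 51 = 121.3436
SE = √(s_p²(1/n₁ + 1/n₂)) = √(121.3436 × (1/37 + 1/16)) = 3.2960
t = (x̄₁ - x̄₂) / SE = (73.26 - 81.06) / 3.2960 = -7.80 / 3.2960 = -2.367
p-value = 0.0218

Since p-value < α = 0.05, we reject H₀.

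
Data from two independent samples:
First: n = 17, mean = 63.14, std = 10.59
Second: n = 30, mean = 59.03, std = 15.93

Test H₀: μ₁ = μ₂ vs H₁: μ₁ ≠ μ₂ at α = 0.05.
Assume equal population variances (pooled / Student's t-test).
Student's two-sample t-test (equal variances):
H₀: μ₁ = μ₂
H₁: μ₁ ≠ μ₂
df = n₁ + n₂ - 2 = 45
Pooled variance s_p² = [(n₁-1)s₁² + (n₂-1)s₂²] / (n₁ + n₂ - 2) = [(16)(10.59²) + (29)(15.93²)] / 45 = 203.4123
SE = √(s_p²(1/n₁ + 1/n₂)) = √(203.4123 × (1/17 + 1/30)) = 4.3296
t = (x̄₁ - x̄₂) / SE = (63.14 - 59.03) / 4.3296 = 4.11 / 4.3296 = 0.949
p-value = 0.3476

Since p-value > α = 0.05, we fail to reject H₀.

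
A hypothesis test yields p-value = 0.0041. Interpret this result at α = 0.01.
Since p = 0.0041 < α = 0.01, reject H₀.
There is sufficient evidence to reject the null hypothesis; the result is statistically significant at the 0.01 level.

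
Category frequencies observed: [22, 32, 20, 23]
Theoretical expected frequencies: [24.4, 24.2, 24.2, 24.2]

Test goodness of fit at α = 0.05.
Chi-square goodness of fit test:
H₀: observed counts match expected distribution
H₁: observed counts differ from expected distribution
df = k - 1 = 3
χ² = Σ(O - E)²/E
   = (22 - 24.4)²/24.4 + (32 - 24.2)²/24.2 + (20 - 24.2)²/24.2 + (23 - 24.2)²/24.2
   = 0.236 + 2.514 + 0.729 + 0.060
   = 3.54
p-value = 0.3158

Since p-value > α = 0.05, we fail to reject H₀.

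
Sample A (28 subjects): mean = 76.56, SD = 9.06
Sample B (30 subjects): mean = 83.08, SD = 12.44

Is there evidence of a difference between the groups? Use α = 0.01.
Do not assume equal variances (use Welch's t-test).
Welch's two-sample t-test:
H₀: μ₁ = μ₂
H₁: μ₁ ≠ μ₂
s₁²/n₁ = 9.06²/28 = 2.9316,  s₂²/n₂ = 12.44²/30 = 5.1585
SE = √(s₁²/n₁ + s₂²/n₂) = √(2.9316 + 5.1585) = 2.8443
df (Welch-Satterthwaite) = (s₁²/n₁ + s₂²/n₂)² / [(s₁²/n₁)²/(n₁-1) + (s₂²/n₂)²/(n₂-1)] ≈ 52.96
t = (x̄₁ - x̄₂) / SE = (76.56 - 83.08) / 2.8443 = -6.52 / 2.8443 = -2.292
p-value = 0.0259

Since p-value > α = 0.01, we fail to reject H₀.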